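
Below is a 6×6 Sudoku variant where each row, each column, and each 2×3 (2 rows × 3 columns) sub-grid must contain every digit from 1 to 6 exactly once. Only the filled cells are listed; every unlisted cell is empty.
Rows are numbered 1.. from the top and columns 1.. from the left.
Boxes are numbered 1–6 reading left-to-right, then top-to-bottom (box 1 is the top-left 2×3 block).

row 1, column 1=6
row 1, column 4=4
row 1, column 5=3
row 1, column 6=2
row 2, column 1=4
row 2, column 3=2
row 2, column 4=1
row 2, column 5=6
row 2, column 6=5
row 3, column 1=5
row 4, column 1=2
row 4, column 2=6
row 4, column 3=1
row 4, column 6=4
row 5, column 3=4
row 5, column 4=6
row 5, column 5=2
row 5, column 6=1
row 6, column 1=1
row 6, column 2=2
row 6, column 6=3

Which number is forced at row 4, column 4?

Cell row 4, column 4 itself could take any of {3, 5} by direct elimination.
Consider where 3 can go in row 4.
row 4, column 5 is out (column 5 already has a 3).
So the only cell in row 4 that can hold 3 is row 4, column 4.
Therefore row 4, column 4 = 3.

3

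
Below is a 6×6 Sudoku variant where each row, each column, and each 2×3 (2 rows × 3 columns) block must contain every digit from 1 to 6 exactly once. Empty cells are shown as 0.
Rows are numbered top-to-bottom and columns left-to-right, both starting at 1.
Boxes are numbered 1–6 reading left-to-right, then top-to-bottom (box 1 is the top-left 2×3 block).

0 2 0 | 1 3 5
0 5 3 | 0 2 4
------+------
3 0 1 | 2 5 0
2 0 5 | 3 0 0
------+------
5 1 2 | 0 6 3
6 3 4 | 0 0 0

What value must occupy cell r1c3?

Row 1 already contains {1, 2, 3, 5}.
Column 3 already contains {1, 2, 3, 4, 5}.
Its 2×3 block (box 1) already contains {2, 3, 5}.
The only value from 1–6 not eliminated is 6, so r1c3 = 6.

6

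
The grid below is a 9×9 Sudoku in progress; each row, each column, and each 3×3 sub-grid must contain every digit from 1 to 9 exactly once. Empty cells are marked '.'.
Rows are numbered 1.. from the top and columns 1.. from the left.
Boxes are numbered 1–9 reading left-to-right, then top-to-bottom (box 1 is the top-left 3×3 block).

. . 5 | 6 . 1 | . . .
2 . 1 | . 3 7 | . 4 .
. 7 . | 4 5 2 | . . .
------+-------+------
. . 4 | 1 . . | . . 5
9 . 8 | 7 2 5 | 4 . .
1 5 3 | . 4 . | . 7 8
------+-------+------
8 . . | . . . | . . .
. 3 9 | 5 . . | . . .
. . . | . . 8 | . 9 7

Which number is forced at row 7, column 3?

Cell row 7, column 3 itself could take any of {2, 6, 7} by direct elimination.
Consider where 7 can go in column 3.
row 3, column 3 is out (row 3 already has a 7).
row 9, column 3 is out (row 9 already has a 7).
So the only cell in column 3 that can hold 7 is row 7, column 3.
Therefore row 7, column 3 = 7.

7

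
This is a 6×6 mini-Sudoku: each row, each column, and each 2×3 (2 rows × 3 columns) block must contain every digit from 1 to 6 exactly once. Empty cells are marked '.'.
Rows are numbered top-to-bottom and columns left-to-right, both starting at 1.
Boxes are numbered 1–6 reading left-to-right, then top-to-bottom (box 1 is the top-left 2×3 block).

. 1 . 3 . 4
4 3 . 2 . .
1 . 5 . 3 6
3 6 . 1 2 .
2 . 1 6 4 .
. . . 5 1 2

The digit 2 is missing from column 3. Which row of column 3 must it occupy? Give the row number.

1

Consider where 2 can go in column 3.
R2C3 is out (row 2 already has a 2).
R4C3 is out (row 4 already has a 2).
R6C3 is out (row 6 already has a 2).
So the only cell in column 3 that can hold 2 is R1C3.
That is row 1.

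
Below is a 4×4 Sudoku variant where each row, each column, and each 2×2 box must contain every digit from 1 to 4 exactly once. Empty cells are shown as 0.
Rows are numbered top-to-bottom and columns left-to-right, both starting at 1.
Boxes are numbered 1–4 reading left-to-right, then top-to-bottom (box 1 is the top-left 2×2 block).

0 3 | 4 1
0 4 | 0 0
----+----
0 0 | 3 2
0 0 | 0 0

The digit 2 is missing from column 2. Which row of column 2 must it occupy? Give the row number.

4

Consider where 2 can go in column 2.
R3C2 is out (row 3 already has a 2).
So the only cell in column 2 that can hold 2 is R4C2.
That is row 4.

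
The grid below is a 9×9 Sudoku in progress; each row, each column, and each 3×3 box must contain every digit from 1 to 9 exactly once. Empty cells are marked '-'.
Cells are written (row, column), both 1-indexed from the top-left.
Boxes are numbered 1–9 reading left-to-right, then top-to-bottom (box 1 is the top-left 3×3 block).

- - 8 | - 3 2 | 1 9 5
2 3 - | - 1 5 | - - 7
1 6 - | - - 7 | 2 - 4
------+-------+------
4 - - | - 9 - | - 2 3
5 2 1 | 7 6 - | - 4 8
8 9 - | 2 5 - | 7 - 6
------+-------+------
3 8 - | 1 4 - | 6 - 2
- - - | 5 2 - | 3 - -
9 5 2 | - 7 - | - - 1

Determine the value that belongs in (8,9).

Row 8 already contains {2, 3, 5}.
Column 9 already contains {1, 2, 3, 4, 5, 6, 7, 8}.
Its 3×3 block (box 9) already contains {1, 2, 3, 6}.
The only value from 1–9 not eliminated is 9, so (8,9) = 9.

9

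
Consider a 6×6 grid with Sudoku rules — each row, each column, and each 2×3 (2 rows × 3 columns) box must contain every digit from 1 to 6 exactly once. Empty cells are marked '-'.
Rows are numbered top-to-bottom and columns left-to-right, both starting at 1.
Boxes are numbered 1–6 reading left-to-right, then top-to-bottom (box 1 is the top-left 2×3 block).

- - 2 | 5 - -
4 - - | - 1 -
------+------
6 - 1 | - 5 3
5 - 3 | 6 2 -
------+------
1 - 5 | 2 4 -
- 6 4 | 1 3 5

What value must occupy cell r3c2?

Cell r3c2 itself could take any of {2, 4} by direct elimination.
Consider where 2 can go in row 3.
r3c4 is out (column 4 already has a 2).
So the only cell in row 3 that can hold 2 is r3c2.
Therefore r3c2 = 2.

2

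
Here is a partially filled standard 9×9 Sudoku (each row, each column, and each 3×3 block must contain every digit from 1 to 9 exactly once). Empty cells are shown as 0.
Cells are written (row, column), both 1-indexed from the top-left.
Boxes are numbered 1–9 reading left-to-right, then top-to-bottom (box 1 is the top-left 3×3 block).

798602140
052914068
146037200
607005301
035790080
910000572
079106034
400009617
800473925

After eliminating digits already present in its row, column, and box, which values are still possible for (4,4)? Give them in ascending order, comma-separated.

Row 4 already contains {1, 3, 5, 6, 7}.
Column 4 already contains {1, 4, 6, 7, 9}.
Its 3×3 block (box 5) already contains {5, 7, 9}.
Removing those from 1–9 leaves {2, 8} as the candidates for (4,4).

2,8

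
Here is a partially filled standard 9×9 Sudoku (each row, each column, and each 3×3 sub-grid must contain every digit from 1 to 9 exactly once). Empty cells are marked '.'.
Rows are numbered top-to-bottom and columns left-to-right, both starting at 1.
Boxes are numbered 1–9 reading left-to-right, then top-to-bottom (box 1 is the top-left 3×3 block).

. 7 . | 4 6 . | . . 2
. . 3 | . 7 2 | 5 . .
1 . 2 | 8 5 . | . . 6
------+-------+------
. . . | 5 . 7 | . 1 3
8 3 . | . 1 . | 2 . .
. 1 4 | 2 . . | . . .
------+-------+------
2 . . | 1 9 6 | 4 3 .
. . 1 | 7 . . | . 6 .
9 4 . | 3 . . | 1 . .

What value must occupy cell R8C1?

3

Cell R8C1 itself could take any of {3, 5} by direct elimination.
Consider where 3 can go in box 7.
R7C2 is out (row 7 already has a 3).
R7C3 is out (row 7 already has a 3).
R8C2 is out (column 2 already has a 3).
R9C3 is out (row 9 already has a 3).
So the only cell in box 7 that can hold 3 is R8C1.
Therefore R8C1 = 3.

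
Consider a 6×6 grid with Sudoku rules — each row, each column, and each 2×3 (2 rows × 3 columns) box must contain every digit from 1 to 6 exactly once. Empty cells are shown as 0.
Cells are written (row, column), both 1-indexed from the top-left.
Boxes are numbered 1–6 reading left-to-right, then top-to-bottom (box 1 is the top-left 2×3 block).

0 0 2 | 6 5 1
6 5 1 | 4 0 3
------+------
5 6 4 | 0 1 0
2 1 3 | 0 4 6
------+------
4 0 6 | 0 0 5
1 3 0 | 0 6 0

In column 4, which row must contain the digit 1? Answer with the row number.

5

Consider where 1 can go in column 4.
(3,4) is out (row 3 already has a 1).
(4,4) is out (row 4 already has a 1).
(6,4) is out (row 6 already has a 1).
So the only cell in column 4 that can hold 1 is (5,4).
That is row 5.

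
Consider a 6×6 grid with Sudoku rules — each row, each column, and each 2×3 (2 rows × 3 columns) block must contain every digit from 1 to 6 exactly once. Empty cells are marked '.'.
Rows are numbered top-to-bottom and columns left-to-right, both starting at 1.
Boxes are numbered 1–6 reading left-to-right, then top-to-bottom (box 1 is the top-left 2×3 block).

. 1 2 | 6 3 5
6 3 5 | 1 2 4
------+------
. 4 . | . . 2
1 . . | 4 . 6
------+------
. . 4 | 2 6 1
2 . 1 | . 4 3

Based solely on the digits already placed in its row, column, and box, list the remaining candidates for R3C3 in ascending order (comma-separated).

3,6

Row 3 already contains {2, 4}.
Column 3 already contains {1, 2, 4, 5}.
Its 2×3 block (box 3) already contains {1, 4}.
Removing those from 1–6 leaves {3, 6} as the candidates for R3C3.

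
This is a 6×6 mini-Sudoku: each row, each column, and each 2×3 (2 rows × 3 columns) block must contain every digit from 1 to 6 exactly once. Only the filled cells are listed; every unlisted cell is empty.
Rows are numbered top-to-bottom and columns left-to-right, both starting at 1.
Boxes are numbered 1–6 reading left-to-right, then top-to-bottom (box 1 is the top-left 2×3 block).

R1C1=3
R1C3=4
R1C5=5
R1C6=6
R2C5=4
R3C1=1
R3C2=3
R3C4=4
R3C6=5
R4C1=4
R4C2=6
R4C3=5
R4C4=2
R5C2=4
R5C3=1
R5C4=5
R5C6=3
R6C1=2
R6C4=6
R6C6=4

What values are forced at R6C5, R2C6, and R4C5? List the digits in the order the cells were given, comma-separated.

For R6C5:
  Row 6 already contains {2, 4, 6}.
  Column 5 already contains {4, 5}.
  Its 2×3 block (box 6) already contains {3, 4, 5, 6}.
  The only value from 1–6 not eliminated is 1, so R6C5 = 1.
For R2C6:
  Consider where 2 can go in box 2.
  R1C4 is out (column 4 already has a 2).
  R2C4 is out (column 4 already has a 2).
  So the only cell in box 2 that can hold 2 is R2C6.
  So R2C6 = 2.
For R4C5:
  Consider where 3 can go in box 4.
  R3C5 is out (row 3 already has a 3).
  R4C6 is out (column 6 already has a 3).
  So the only cell in box 4 that can hold 3 is R4C5.
  So R4C5 = 3.

1,2,3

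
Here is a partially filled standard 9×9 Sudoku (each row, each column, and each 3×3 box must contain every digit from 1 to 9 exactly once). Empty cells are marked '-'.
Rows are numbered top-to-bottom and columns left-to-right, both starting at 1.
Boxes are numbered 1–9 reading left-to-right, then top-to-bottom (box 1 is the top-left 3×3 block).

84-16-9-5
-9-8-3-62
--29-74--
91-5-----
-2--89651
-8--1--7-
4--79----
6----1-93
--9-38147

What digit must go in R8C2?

7

Cell R8C2 itself could take any of {5, 7} by direct elimination.
Consider where 7 can go in column 2.
R3C2 is out (row 3 already has a 7).
R7C2 is out (row 7 already has a 7).
R9C2 is out (row 9 already has a 7).
So the only cell in column 2 that can hold 7 is R8C2.
Therefore R8C2 = 7.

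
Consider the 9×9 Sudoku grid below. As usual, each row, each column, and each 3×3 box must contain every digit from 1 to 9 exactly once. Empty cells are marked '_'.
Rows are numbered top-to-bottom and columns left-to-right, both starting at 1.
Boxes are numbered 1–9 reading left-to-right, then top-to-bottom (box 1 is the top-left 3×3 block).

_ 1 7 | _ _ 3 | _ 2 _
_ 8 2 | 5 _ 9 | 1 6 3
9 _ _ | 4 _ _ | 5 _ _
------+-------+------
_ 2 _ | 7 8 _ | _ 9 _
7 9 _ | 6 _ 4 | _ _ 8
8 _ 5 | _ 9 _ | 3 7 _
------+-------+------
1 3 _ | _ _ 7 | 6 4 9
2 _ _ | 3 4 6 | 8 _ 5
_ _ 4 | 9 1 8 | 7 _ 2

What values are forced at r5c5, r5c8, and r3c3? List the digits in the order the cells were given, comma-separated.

For r5c5:
  Consider where 3 can go in box 5.
  r4c6 is out (column 6 already has a 3).
  r6c4 is out (row 6 already has a 3).
  r6c6 is out (row 6 already has a 3).
  So the only cell in box 5 that can hold 3 is r5c5.
  So r5c5 = 3.
For r5c8:
  Consider where 5 can go in column 8.
  r3c8 is out (row 3 already has a 5).
  r8c8 is out (row 8 already has a 5).
  r9c8 is out (box 9 already has a 5).
  So the only cell in column 8 that can hold 5 is r5c8.
  So r5c8 = 5.
For r3c3:
  Consider where 3 can go in box 1.
  r1c1 is out (row 1 already has a 3).
  r2c1 is out (row 2 already has a 3).
  r3c2 is out (column 2 already has a 3).
  So the only cell in box 1 that can hold 3 is r3c3.
  So r3c3 = 3.

3,5,3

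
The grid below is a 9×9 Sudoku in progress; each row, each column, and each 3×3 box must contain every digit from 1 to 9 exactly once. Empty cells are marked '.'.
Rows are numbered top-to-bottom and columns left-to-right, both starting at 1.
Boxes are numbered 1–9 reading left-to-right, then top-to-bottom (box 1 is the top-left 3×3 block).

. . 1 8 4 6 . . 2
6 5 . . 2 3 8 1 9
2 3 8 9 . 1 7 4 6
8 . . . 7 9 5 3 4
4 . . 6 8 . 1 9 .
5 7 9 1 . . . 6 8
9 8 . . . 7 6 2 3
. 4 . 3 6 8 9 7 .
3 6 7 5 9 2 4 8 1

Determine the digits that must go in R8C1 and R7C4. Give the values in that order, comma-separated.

1,4

For R8C1:
  Row 8 already contains {3, 4, 6, 7, 8, 9}.
  Column 1 already contains {2, 3, 4, 5, 6, 8, 9}.
  Its 3×3 block (box 7) already contains {3, 4, 6, 7, 8, 9}.
  The only value from 1–9 not eliminated is 1, so R8C1 = 1.
For R7C4:
  Row 7 already contains {2, 3, 6, 7, 8, 9}.
  Column 4 already contains {1, 3, 5, 6, 8, 9}.
  Its 3×3 block (box 8) already contains {2, 3, 5, 6, 7, 8, 9}.
  The only value from 1–9 not eliminated is 4, so R7C4 = 4.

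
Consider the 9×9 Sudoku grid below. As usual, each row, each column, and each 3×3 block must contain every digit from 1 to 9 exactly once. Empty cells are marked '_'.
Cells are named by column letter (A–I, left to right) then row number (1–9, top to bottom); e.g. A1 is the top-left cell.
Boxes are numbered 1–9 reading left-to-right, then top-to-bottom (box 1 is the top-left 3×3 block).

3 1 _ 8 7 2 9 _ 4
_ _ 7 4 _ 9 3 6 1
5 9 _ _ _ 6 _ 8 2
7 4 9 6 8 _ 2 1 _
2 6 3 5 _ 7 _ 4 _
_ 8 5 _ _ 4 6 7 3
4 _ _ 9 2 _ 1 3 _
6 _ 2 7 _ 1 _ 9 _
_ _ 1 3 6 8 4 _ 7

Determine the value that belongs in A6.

1

Row 6 already contains {3, 4, 5, 6, 7, 8}.
Column A already contains {2, 3, 4, 5, 6, 7}.
Its 3×3 block (box 4) already contains {2, 3, 4, 5, 6, 7, 8, 9}.
The only value from 1–9 not eliminated is 1, so A6 = 1.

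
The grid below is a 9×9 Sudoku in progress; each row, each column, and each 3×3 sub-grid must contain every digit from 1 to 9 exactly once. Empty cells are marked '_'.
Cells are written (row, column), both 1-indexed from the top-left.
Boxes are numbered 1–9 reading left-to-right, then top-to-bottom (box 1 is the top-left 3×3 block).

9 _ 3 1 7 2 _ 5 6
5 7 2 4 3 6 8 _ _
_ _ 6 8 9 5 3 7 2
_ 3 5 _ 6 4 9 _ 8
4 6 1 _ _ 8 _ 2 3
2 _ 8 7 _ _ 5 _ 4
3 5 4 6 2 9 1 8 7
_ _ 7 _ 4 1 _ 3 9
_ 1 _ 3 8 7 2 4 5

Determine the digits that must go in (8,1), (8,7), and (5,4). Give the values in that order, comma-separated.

8,6,9

For (8,1):
  Consider where 8 can go in column 1.
  (3,1) is out (row 3 already has a 8).
  (4,1) is out (row 4 already has a 8).
  (9,1) is out (row 9 already has a 8).
  So the only cell in column 1 that can hold 8 is (8,1).
  So (8,1) = 8.
For (8,7):
  Row 8 already contains {1, 3, 4, 7, 9}.
  Column 7 already contains {1, 2, 3, 5, 8, 9}.
  Its 3×3 block (box 9) already contains {1, 2, 3, 4, 5, 7, 8, 9}.
  The only value from 1–9 not eliminated is 6, so (8,7) = 6.
For (5,4):
  Consider where 9 can go in column 4.
  (4,4) is out (row 4 already has a 9).
  (8,4) is out (row 8 already has a 9).
  So the only cell in column 4 that can hold 9 is (5,4).
  So (5,4) = 9.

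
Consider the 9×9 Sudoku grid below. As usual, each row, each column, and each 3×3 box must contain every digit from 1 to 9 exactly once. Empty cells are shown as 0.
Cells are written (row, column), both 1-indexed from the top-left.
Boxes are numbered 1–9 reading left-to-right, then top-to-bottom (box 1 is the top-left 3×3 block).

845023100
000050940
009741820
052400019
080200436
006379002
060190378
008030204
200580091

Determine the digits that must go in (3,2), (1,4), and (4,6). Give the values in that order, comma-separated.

For (3,2):
  Row 3 already contains {1, 2, 4, 7, 8, 9}.
  Column 2 already contains {4, 5, 6, 8}.
  Its 3×3 block (box 1) already contains {4, 5, 8, 9}.
  The only value from 1–9 not eliminated is 3, so (3,2) = 3.
For (1,4):
  Consider where 9 can go in box 2.
  (2,4) is out (row 2 already has a 9).
  (2,6) is out (row 2 already has a 9).
  So the only cell in box 2 that can hold 9 is (1,4).
  So (1,4) = 9.
For (4,6):
  Consider where 8 can go in row 4.
  (4,1) is out (column 1 already has a 8).
  (4,5) is out (column 5 already has a 8).
  (4,7) is out (column 7 already has a 8).
  So the only cell in row 4 that can hold 8 is (4,6).
  So (4,6) = 8.

3,9,8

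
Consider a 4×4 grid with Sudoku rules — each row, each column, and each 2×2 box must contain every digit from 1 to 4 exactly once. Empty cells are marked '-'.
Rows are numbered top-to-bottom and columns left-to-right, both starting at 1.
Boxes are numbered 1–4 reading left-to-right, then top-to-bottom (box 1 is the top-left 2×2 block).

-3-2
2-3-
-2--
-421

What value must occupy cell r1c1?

4

Cell r1c1 itself could take any of {1, 4} by direct elimination.
Consider where 4 can go in column 1.
r3c1 is out (box 3 already has a 4).
r4c1 is out (row 4 already has a 4).
So the only cell in column 1 that can hold 4 is r1c1.
Therefore r1c1 = 4.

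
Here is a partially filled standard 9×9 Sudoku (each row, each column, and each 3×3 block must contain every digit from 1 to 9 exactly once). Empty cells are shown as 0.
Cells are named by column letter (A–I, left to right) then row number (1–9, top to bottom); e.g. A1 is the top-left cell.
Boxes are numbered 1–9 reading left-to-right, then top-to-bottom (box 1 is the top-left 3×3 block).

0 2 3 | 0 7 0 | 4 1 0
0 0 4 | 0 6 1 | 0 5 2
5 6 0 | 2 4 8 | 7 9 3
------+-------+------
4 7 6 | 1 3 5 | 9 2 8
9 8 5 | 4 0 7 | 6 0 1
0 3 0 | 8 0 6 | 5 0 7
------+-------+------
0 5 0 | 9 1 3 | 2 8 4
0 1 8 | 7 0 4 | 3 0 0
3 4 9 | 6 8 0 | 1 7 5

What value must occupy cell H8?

Row 8 already contains {1, 3, 4, 7, 8}.
Column H already contains {1, 2, 5, 7, 8, 9}.
Its 3×3 block (box 9) already contains {1, 2, 3, 4, 5, 7, 8}.
The only value from 1–9 not eliminated is 6, so H8 = 6.

6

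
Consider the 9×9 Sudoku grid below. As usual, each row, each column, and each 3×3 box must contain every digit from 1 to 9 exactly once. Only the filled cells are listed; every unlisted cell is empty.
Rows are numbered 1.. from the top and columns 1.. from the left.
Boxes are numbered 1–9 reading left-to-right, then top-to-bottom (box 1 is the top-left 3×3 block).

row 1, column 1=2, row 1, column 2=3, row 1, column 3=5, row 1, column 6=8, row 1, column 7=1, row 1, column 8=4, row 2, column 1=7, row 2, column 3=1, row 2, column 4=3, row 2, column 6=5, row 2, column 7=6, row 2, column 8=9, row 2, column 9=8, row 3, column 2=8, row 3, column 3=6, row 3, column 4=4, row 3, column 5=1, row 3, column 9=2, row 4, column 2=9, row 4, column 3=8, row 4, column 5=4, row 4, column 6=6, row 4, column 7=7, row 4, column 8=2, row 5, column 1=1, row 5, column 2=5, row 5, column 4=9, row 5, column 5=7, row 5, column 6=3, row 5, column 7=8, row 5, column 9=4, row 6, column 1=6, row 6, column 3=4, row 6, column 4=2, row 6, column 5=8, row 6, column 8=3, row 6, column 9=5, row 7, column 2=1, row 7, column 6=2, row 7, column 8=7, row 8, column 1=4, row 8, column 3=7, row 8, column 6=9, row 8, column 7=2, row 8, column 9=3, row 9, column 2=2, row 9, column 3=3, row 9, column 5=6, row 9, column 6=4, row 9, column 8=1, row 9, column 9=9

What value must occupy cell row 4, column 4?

Cell row 4, column 4 itself could take any of {1, 5} by direct elimination.
Consider where 5 can go in box 5.
row 6, column 6 is out (row 6 already has a 5).
So the only cell in box 5 that can hold 5 is row 4, column 4.
Therefore row 4, column 4 = 5.

5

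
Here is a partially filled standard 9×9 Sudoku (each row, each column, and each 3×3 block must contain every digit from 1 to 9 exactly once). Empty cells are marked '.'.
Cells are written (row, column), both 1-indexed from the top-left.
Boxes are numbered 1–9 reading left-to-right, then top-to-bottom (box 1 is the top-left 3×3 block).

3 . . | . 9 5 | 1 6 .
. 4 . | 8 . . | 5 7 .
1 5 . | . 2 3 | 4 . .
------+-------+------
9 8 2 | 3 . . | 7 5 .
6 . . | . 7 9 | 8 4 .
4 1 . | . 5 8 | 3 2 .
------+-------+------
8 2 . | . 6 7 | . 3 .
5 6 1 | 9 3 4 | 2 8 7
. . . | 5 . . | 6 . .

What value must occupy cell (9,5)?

8

Cell (9,5) itself could take any of {1, 8} by direct elimination.
Consider where 8 can go in column 5.
(2,5) is out (row 2 already has a 8).
(4,5) is out (row 4 already has a 8).
So the only cell in column 5 that can hold 8 is (9,5).
Therefore (9,5) = 8.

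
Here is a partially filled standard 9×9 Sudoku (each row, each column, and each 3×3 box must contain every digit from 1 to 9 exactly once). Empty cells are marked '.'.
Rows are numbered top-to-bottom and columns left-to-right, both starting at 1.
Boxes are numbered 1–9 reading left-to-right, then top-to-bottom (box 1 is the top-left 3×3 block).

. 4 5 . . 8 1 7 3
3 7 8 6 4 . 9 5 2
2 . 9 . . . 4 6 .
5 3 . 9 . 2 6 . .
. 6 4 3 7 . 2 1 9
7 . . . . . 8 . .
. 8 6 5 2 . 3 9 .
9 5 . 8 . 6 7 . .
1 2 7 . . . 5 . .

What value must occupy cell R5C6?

5

Row 5 already contains {1, 2, 3, 4, 6, 7, 9}.
Column 6 already contains {2, 6, 8}.
Its 3×3 block (box 5) already contains {2, 3, 7, 9}.
The only value from 1–9 not eliminated is 5, so R5C6 = 5.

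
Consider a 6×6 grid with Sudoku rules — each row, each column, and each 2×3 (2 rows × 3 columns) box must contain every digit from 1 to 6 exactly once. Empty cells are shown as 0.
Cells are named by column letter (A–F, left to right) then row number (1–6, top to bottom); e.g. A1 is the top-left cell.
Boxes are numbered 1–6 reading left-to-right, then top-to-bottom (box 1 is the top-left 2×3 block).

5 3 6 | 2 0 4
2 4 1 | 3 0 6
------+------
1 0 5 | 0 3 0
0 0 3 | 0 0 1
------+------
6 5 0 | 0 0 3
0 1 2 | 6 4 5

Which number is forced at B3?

6

Cell B3 itself could take any of {2, 6} by direct elimination.
Consider where 6 can go in row 3.
D3 is out (column D already has a 6).
F3 is out (column F already has a 6).
So the only cell in row 3 that can hold 6 is B3.
Therefore B3 = 6.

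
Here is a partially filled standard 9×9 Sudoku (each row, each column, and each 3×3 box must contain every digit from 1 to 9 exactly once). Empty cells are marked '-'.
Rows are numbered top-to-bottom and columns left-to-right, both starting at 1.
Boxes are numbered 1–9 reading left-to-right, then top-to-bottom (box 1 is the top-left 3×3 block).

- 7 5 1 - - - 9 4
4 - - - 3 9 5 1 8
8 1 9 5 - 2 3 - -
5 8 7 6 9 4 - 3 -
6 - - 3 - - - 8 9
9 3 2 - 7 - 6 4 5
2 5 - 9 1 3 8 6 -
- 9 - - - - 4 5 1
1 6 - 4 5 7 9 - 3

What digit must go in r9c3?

Row 9 already contains {1, 3, 4, 5, 6, 7, 9}.
Column 3 already contains {2, 5, 7, 9}.
Its 3×3 block (box 7) already contains {1, 2, 5, 6, 9}.
The only value from 1–9 not eliminated is 8, so r9c3 = 8.

8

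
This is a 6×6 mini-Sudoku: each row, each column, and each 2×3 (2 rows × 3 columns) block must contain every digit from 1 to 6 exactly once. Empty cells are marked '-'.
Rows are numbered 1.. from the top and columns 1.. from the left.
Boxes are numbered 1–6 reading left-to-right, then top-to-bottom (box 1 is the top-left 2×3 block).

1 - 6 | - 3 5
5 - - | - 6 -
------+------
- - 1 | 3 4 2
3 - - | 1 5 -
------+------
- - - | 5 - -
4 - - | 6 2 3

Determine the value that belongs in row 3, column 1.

Row 3 already contains {1, 2, 3, 4}.
Column 1 already contains {1, 3, 4, 5}.
Its 2×3 block (box 3) already contains {1, 3}.
The only value from 1–6 not eliminated is 6, so row 3, column 1 = 6.

6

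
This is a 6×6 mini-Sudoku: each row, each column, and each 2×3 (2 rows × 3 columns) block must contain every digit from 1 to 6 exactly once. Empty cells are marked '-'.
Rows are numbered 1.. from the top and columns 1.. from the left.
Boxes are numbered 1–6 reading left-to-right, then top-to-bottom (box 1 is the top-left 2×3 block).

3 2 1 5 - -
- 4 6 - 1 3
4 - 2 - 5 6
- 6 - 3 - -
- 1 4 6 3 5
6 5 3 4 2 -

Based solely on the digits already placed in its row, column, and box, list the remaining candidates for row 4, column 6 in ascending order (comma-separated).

Row 4 already contains {3, 6}.
Column 6 already contains {3, 5, 6}.
Its 2×3 block (box 4) already contains {3, 5, 6}.
Removing those from 1–6 leaves {1, 2, 4} as the candidates for row 4, column 6.

1,2,4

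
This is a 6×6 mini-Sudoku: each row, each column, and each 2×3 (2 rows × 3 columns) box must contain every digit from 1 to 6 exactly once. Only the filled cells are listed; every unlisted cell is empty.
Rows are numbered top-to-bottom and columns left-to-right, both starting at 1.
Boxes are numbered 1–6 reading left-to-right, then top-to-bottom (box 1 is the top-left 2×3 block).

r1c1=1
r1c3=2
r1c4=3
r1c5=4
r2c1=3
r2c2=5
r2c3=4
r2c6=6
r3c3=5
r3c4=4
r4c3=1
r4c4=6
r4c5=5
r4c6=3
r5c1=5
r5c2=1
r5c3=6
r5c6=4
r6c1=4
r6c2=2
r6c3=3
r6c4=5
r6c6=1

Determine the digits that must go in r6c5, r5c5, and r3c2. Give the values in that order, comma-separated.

For r6c5:
  Row 6 already contains {1, 2, 3, 4, 5}.
  Column 5 already contains {4, 5}.
  Its 2×3 block (box 6) already contains {1, 4, 5}.
  The only value from 1–6 not eliminated is 6, so r6c5 = 6.
For r5c5:
  Consider where 3 can go in box 6.
  r5c4 is out (column 4 already has a 3).
  r6c5 is out (row 6 already has a 3).
  So the only cell in box 6 that can hold 3 is r5c5.
  So r5c5 = 3.
For r3c2:
  Consider where 3 can go in box 3.
  r3c1 is out (column 1 already has a 3).
  r4c1 is out (row 4 already has a 3).
  r4c2 is out (row 4 already has a 3).
  So the only cell in box 3 that can hold 3 is r3c2.
  So r3c2 = 3.

6,3,3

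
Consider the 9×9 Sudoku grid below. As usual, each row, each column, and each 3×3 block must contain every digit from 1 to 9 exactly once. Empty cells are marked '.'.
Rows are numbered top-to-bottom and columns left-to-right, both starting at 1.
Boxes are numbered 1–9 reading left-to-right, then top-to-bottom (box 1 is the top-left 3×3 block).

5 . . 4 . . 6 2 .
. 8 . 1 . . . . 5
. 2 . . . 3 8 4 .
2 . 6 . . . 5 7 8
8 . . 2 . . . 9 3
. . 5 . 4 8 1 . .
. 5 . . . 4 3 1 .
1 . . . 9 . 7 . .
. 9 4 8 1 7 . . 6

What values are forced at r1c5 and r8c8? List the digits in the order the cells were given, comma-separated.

For r1c5:
  Consider where 8 can go in column 5.
  r2c5 is out (row 2 already has a 8).
  r3c5 is out (row 3 already has a 8).
  r4c5 is out (row 4 already has a 8).
  r5c5 is out (row 5 already has a 8).
  r7c5 is out (box 8 already has a 8).
  So the only cell in column 5 that can hold 8 is r1c5.
  So r1c5 = 8.
For r8c8:
  Consider where 8 can go in column 8.
  r2c8 is out (row 2 already has a 8).
  r6c8 is out (row 6 already has a 8).
  r9c8 is out (row 9 already has a 8).
  So the only cell in column 8 that can hold 8 is r8c8.
  So r8c8 = 8.

8,8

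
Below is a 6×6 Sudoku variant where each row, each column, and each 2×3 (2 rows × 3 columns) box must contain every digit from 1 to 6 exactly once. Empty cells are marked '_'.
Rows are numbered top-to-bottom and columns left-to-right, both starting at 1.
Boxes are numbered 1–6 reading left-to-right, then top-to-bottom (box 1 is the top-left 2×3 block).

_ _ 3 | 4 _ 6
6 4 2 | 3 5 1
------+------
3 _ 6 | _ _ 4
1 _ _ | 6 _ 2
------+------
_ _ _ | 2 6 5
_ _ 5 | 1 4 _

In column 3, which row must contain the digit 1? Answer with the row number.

Consider where 1 can go in column 3.
r4c3 is out (row 4 already has a 1).
So the only cell in column 3 that can hold 1 is r5c3.
That is row 5.

5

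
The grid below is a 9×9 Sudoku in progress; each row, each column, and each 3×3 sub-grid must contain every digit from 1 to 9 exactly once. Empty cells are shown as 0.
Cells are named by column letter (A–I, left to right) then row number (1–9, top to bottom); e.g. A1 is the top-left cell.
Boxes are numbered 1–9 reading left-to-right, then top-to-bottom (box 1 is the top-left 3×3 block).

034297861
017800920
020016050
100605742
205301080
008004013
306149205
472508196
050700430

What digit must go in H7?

7

Row 7 already contains {1, 2, 3, 4, 5, 6, 9}.
Column H already contains {1, 2, 3, 4, 5, 6, 8, 9}.
Its 3×3 block (box 9) already contains {1, 2, 3, 4, 5, 6, 9}.
The only value from 1–9 not eliminated is 7, so H7 = 7.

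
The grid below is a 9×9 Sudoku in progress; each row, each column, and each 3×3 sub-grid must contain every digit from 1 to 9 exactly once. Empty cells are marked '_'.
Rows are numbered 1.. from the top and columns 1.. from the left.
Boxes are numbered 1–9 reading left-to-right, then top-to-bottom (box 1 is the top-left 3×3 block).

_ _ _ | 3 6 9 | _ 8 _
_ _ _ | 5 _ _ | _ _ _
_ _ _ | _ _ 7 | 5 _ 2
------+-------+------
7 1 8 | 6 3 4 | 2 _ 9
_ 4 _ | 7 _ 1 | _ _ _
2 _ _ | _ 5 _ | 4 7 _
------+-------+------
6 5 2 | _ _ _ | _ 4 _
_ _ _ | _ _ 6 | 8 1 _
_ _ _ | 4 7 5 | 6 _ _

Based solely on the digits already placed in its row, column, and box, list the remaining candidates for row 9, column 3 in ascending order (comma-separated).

Row 9 already contains {4, 5, 6, 7}.
Column 3 already contains {2, 8}.
Its 3×3 block (box 7) already contains {2, 5, 6}.
Removing those from 1–9 leaves {1, 3, 9} as the candidates for row 9, column 3.

1,3,9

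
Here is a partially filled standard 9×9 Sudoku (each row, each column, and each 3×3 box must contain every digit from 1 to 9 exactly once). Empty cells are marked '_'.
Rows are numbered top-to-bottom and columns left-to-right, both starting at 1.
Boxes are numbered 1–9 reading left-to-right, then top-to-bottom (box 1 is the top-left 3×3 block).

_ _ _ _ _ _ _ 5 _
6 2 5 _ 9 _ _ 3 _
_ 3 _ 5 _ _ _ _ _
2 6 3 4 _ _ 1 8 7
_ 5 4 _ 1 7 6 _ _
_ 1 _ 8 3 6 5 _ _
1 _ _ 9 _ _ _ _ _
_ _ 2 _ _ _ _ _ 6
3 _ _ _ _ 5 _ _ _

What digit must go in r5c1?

8

Cell r5c1 itself could take any of {8, 9} by direct elimination.
Consider where 8 can go in row 5.
r5c4 is out (column 4 already has a 8).
r5c8 is out (column 8 already has a 8).
r5c9 is out (box 6 already has a 8).
So the only cell in row 5 that can hold 8 is r5c1.
Therefore r5c1 = 8.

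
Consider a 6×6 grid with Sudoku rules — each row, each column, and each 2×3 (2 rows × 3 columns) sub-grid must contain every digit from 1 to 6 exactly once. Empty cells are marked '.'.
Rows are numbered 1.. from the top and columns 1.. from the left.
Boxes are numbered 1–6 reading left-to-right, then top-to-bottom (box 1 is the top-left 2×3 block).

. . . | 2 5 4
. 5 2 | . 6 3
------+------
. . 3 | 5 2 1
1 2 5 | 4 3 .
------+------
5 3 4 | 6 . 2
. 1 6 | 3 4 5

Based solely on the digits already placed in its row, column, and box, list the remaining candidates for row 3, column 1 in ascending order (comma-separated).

4,6

Row 3 already contains {1, 2, 3, 5}.
Column 1 already contains {1, 5}.
Its 2×3 block (box 3) already contains {1, 2, 3, 5}.
Removing those from 1–6 leaves {4, 6} as the candidates for row 3, column 1.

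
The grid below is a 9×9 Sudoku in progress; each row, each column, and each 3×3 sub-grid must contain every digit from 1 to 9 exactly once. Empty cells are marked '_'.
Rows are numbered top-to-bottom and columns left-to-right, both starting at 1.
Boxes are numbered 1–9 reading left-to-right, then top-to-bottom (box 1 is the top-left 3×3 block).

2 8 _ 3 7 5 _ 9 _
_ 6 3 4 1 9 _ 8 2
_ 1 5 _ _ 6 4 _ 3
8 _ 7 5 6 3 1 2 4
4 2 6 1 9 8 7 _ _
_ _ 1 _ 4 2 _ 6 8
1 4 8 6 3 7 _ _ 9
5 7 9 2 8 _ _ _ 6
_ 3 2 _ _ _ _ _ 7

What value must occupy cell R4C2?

9

Row 4 already contains {1, 2, 3, 4, 5, 6, 7, 8}.
Column 2 already contains {1, 2, 3, 4, 6, 7, 8}.
Its 3×3 block (box 4) already contains {1, 2, 4, 6, 7, 8}.
The only value from 1–9 not eliminated is 9, so R4C2 = 9.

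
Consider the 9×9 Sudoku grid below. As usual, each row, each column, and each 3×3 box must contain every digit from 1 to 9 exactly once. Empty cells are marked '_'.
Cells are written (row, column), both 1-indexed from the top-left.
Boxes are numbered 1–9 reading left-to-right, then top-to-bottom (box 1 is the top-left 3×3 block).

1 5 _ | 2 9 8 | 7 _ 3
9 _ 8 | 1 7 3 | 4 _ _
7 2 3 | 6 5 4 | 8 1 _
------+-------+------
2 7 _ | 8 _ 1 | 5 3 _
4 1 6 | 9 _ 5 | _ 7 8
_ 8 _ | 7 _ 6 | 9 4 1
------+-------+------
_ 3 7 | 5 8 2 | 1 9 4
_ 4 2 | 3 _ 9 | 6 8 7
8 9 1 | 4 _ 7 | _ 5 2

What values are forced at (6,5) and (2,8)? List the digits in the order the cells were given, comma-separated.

For (6,5):
  Consider where 2 can go in row 6.
  (6,1) is out (column 1 already has a 2).
  (6,3) is out (column 3 already has a 2).
  So the only cell in row 6 that can hold 2 is (6,5).
  So (6,5) = 2.
For (2,8):
  Consider where 2 can go in column 8.
  (1,8) is out (row 1 already has a 2).
  So the only cell in column 8 that can hold 2 is (2,8).
  So (2,8) = 2.

2,2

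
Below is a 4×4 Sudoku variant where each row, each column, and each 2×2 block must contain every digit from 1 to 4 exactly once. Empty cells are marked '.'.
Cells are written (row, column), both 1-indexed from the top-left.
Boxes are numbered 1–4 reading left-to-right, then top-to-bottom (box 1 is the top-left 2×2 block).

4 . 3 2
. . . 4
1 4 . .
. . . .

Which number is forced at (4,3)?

Cell (4,3) itself could take any of {1, 2, 4} by direct elimination.
Consider where 4 can go in box 4.
(3,3) is out (row 3 already has a 4).
(3,4) is out (row 3 already has a 4).
(4,4) is out (column 4 already has a 4).
So the only cell in box 4 that can hold 4 is (4,3).
Therefore (4,3) = 4.

4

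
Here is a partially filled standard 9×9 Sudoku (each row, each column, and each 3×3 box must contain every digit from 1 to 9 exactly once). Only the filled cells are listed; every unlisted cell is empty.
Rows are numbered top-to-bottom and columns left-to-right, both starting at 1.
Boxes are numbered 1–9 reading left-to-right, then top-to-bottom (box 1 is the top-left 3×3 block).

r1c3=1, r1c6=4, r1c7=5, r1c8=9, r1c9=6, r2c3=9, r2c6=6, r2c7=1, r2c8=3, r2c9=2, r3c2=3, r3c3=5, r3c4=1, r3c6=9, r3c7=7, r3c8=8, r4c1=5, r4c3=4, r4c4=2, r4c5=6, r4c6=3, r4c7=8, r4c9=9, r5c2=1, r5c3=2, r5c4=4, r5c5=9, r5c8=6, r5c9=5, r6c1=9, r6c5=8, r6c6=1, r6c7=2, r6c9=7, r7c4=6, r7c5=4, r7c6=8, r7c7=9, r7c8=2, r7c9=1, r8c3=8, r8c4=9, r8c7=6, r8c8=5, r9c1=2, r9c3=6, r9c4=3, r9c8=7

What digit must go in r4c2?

Row 4 already contains {2, 3, 4, 5, 6, 8, 9}.
Column 2 already contains {1, 3}.
Its 3×3 block (box 4) already contains {1, 2, 4, 5, 9}.
The only value from 1–9 not eliminated is 7, so r4c2 = 7.

7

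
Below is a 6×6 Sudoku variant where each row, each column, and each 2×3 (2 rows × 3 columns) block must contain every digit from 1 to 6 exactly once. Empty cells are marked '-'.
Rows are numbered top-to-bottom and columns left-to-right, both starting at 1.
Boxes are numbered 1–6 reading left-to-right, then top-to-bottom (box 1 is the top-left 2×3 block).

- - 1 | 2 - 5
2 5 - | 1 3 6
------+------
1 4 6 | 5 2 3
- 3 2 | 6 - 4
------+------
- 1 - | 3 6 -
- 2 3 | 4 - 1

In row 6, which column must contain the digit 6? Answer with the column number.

1

Consider where 6 can go in row 6.
R6C5 is out (column 5 already has a 6).
So the only cell in row 6 that can hold 6 is R6C1.
That is column 1.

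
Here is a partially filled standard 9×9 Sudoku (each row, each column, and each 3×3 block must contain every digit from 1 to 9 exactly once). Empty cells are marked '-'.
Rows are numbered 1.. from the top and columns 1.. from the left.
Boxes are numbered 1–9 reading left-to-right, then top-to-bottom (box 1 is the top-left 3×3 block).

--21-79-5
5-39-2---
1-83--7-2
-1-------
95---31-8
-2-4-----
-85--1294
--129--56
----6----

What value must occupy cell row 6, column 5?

1

Cell row 6, column 5 itself could take any of {1, 5, 7, 8} by direct elimination.
Consider where 1 can go in column 5.
row 1, column 5 is out (row 1 already has a 1). row 2, column 5 is out (box 2 already has a 1). row 3, column 5 is out (row 3 already has a 1). row 4, column 5 is out (row 4 already has a 1). The remaining empty cells in column 5 are similarly blocked.
So the only cell in column 5 that can hold 1 is row 6, column 5.
Therefore row 6, column 5 = 1.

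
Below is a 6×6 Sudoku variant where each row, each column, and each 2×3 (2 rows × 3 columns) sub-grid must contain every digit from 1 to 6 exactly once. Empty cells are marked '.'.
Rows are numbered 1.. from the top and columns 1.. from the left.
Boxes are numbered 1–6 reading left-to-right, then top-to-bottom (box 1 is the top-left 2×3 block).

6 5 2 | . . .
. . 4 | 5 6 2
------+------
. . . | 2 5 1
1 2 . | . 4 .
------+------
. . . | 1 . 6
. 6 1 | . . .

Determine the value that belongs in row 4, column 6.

Row 4 already contains {1, 2, 4}.
Column 6 already contains {1, 2, 6}.
Its 2×3 block (box 4) already contains {1, 2, 4, 5}.
The only value from 1–6 not eliminated is 3, so row 4, column 6 = 3.

3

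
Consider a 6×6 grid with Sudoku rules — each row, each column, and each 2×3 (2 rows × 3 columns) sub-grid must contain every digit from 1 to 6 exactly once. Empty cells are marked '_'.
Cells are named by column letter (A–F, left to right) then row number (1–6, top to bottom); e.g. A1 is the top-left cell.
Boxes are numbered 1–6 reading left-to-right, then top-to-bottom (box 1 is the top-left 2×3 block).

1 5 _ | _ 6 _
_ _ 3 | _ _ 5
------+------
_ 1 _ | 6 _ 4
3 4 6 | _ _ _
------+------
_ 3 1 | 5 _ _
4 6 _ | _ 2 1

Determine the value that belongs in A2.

6

Cell A2 itself could take any of {2, 6} by direct elimination.
Consider where 6 can go in box 1.
C1 is out (row 1 already has a 6).
B2 is out (column B already has a 6).
So the only cell in box 1 that can hold 6 is A2.
Therefore A2 = 6.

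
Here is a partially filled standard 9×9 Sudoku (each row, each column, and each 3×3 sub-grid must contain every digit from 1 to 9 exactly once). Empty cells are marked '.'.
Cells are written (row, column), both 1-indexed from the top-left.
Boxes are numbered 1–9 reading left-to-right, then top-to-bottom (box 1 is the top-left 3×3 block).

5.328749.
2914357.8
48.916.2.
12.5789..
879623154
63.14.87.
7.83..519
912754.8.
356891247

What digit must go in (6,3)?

Row 6 already contains {1, 3, 4, 6, 7, 8}.
Column 3 already contains {1, 2, 3, 6, 8, 9}.
Its 3×3 block (box 4) already contains {1, 2, 3, 6, 7, 8, 9}.
The only value from 1–9 not eliminated is 5, so (6,3) = 5.

5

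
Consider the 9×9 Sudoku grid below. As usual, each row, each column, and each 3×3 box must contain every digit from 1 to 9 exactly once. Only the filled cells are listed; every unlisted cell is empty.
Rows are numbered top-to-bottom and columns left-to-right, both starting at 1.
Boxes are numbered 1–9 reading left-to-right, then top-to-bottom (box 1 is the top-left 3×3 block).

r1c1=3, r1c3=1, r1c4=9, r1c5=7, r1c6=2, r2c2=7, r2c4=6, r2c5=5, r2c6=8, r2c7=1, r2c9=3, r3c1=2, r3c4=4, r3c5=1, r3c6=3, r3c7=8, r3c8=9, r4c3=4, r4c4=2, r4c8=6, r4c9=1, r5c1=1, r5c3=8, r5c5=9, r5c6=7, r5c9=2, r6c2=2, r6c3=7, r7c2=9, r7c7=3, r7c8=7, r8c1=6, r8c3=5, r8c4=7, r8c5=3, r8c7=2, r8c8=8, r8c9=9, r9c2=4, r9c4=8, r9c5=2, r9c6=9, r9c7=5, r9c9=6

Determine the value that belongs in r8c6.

4

Cell r8c6 itself could take any of {1, 4} by direct elimination.
Consider where 4 can go in row 8.
r8c2 is out (column 2 already has a 4).
So the only cell in row 8 that can hold 4 is r8c6.
Therefore r8c6 = 4.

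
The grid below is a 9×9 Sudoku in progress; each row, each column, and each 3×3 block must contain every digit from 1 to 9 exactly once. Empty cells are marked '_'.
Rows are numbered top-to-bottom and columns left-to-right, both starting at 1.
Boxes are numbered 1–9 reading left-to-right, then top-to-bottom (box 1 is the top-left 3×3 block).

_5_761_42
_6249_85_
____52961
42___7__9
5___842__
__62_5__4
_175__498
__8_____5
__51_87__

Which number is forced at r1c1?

8

Cell r1c1 itself could take any of {3, 8, 9} by direct elimination.
Consider where 8 can go in row 1.
r1c3 is out (column 3 already has a 8).
r1c7 is out (column 7 already has a 8).
So the only cell in row 1 that can hold 8 is r1c1.
Therefore r1c1 = 8.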